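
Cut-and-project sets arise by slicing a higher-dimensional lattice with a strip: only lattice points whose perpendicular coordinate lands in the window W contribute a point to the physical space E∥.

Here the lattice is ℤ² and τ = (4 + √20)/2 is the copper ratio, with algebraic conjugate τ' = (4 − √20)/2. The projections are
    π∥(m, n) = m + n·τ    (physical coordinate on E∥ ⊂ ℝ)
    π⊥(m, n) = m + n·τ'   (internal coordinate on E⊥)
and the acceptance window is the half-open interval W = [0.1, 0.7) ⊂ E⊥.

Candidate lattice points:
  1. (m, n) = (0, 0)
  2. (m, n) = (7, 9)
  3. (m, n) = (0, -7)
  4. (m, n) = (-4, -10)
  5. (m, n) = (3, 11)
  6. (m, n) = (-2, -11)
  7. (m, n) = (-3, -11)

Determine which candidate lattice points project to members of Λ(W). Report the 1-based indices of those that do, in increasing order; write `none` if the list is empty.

τ' = (4−√20)/2 ≈ -0.2361.
#1 (0,0): internal coord 0 + (0)·τ' = +0.0000; +0.0000 ∉ [0.1, 0.7) → out
#2 (7,9): internal coord 7 + (9)·τ' = +4.8754; +4.8754 ∉ [0.1, 0.7) → out
#3 (0,-7): internal coord 0 + (-7)·τ' = +1.6525; +1.6525 ∉ [0.1, 0.7) → out
#4 (-4,-10): internal coord -4 + (-10)·τ' = -1.6393; -1.6393 ∉ [0.1, 0.7) → out
#5 (3,11): internal coord 3 + (11)·τ' = +0.4033; +0.4033 ∈ [0.1, 0.7) → IN Λ
#6 (-2,-11): internal coord -2 + (-11)·τ' = +0.5967; +0.5967 ∈ [0.1, 0.7) → IN Λ
#7 (-3,-11): internal coord -3 + (-11)·τ' = -0.4033; -0.4033 ∉ [0.1, 0.7) → out

5, 6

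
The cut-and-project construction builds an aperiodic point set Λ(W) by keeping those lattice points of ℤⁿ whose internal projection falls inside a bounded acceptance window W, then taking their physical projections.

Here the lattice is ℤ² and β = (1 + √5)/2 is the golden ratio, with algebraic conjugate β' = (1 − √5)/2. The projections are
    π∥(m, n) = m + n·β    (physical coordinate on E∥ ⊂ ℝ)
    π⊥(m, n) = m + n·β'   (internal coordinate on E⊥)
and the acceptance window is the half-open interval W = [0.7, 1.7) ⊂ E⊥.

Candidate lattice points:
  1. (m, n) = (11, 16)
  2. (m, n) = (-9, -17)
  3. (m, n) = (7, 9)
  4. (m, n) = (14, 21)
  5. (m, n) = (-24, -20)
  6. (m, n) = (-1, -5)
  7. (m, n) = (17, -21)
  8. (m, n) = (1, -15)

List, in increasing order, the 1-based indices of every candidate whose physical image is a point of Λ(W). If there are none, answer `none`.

1, 2, 3, 4

Compute β' = (1−√5)/2 = -0.6180, so π⊥(m,n) = m -0.6180·n.
#1 (11,16): internal coord 11 + (16)·β' = +1.1115; +1.1115 ∈ [0.7, 1.7) → IN Λ
#2 (-9,-17): internal coord -9 + (-17)·β' = +1.5066; +1.5066 ∈ [0.7, 1.7) → IN Λ
#3 (7,9): internal coord 7 + (9)·β' = +1.4377; +1.4377 ∈ [0.7, 1.7) → IN Λ
#4 (14,21): internal coord 14 + (21)·β' = +1.0213; +1.0213 ∈ [0.7, 1.7) → IN Λ
#5 (-24,-20): internal coord -24 + (-20)·β' = -11.6393; -11.6393 ∉ [0.7, 1.7) → out
#6 (-1,-5): internal coord -1 + (-5)·β' = +2.0902; +2.0902 ∉ [0.7, 1.7) → out
#7 (17,-21): internal coord 17 + (-21)·β' = +29.9787; +29.9787 ∉ [0.7, 1.7) → out
#8 (1,-15): internal coord 1 + (-15)·β' = +10.2705; +10.2705 ∉ [0.7, 1.7) → out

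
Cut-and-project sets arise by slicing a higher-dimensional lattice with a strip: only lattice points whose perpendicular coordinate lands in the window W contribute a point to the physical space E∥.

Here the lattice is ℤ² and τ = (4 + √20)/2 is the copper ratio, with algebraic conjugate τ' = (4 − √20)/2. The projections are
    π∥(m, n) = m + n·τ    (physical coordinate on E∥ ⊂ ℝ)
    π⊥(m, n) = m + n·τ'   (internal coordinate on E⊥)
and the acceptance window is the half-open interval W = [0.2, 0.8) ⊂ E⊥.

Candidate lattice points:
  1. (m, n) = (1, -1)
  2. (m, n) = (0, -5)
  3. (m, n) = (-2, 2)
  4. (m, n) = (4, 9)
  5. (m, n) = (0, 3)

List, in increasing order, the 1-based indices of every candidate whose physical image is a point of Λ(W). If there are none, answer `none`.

none

τ' = (4−√20)/2 ≈ -0.2361.
candidate 1: (m,n)=(1,-1) → π∥ = 1-1·τ ≈ -3.2361, π⊥ = 1-1·τ' ≈ 1.2361 ∉ [0.2, 0.8) ⇒ out
candidate 2: (m,n)=(0,-5) → π∥ = 0-5·τ ≈ -21.1803, π⊥ = 0-5·τ' ≈ 1.1803 ∉ [0.2, 0.8) ⇒ out
candidate 3: (m,n)=(-2,2) → π∥ = -2+2·τ ≈ 6.4721, π⊥ = -2+2·τ' ≈ -2.4721 ∉ [0.2, 0.8) ⇒ out
candidate 4: (m,n)=(4,9) → π∥ = 4+9·τ ≈ 42.1246, π⊥ = 4+9·τ' ≈ 1.8754 ∉ [0.2, 0.8) ⇒ out
candidate 5: (m,n)=(0,3) → π∥ = 0+3·τ ≈ 12.7082, π⊥ = 0+3·τ' ≈ -0.7082 ∉ [0.2, 0.8) ⇒ out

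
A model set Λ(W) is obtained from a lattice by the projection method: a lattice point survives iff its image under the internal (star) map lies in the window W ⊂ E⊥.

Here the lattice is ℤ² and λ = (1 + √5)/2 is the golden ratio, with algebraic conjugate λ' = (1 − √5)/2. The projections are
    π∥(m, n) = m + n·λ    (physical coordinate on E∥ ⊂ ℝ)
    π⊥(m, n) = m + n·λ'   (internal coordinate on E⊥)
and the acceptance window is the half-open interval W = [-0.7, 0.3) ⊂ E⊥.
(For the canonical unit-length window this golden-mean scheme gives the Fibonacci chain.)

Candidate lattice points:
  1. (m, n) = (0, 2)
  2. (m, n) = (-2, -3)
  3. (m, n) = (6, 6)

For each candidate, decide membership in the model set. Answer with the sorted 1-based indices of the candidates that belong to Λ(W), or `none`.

2

λ' = (1−√5)/2 ≈ -0.61803.
candidate 1: (m,n)=(0,2) → π∥ = 0+2·λ ≈ 3.23607, π⊥ = 0+2·λ' ≈ -1.23607 ∉ [-0.7, 0.3) ⇒ out
candidate 2: (m,n)=(-2,-3) → π∥ = -2-3·λ ≈ -6.85410, π⊥ = -2-3·λ' ≈ -0.14590 ∈ [-0.7, 0.3) ⇒ IN Λ
candidate 3: (m,n)=(6,6) → π∥ = 6+6·λ ≈ 15.70820, π⊥ = 6+6·λ' ≈ 2.29180 ∉ [-0.7, 0.3) ⇒ out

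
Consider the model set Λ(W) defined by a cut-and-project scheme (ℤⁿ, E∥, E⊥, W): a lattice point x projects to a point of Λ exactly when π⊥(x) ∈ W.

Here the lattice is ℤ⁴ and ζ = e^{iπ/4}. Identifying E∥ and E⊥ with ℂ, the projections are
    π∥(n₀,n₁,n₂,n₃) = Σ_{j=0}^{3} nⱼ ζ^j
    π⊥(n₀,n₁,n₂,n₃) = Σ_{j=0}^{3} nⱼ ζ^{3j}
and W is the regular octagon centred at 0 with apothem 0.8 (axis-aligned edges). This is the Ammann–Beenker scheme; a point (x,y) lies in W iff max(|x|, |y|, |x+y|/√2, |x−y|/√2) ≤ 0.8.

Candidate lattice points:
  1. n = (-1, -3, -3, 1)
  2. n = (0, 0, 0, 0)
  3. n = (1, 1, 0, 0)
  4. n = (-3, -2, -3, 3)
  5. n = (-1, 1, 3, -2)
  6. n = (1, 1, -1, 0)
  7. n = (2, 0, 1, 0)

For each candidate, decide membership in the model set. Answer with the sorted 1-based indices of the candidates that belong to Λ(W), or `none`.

2, 3

π⊥(n) = n₀ + n₁ζ³ + n₂ζ⁶ + n₃ζ⁹ where ζ = e^{iπ/4}.
candidate 1: n = (-1, -3, -3, 1) → π⊥ ≈ (+1.828427, +1.585786); max(|x|,|y|,|x±y|/√2) = 2.414214 > 0.8 ⇒ ∉ W
candidate 2: n = (0, 0, 0, 0) → π⊥ ≈ (+0.000000, +0.000000); max(|x|,|y|,|x±y|/√2) = 0.000000 ≤ 0.8 ⇒ ∈ W
candidate 3: n = (1, 1, 0, 0) → π⊥ ≈ (+0.292893, +0.707107); max(|x|,|y|,|x±y|/√2) = 0.707107 ≤ 0.8 ⇒ ∈ W
candidate 4: n = (-3, -2, -3, 3) → π⊥ ≈ (+0.535534, +3.707107); max(|x|,|y|,|x±y|/√2) = 3.707107 > 0.8 ⇒ ∉ W
candidate 5: n = (-1, 1, 3, -2) → π⊥ ≈ (-3.121320, -3.707107); max(|x|,|y|,|x±y|/√2) = 4.828427 > 0.8 ⇒ ∉ W
candidate 6: n = (1, 1, -1, 0) → π⊥ ≈ (+0.292893, +1.707107); max(|x|,|y|,|x±y|/√2) = 1.707107 > 0.8 ⇒ ∉ W
candidate 7: n = (2, 0, 1, 0) → π⊥ ≈ (+2.000000, -1.000000); max(|x|,|y|,|x±y|/√2) = 2.121320 > 0.8 ⇒ ∉ W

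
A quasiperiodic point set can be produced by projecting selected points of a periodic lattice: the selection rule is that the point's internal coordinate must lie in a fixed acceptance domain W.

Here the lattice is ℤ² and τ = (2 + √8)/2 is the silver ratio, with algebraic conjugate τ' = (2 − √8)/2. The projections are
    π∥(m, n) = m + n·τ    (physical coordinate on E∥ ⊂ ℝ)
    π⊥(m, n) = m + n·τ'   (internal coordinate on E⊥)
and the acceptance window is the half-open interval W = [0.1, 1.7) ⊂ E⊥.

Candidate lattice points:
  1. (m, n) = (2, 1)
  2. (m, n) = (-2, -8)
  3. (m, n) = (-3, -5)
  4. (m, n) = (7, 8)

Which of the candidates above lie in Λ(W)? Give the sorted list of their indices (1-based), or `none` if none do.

Compute τ' = (2−√8)/2 = -0.4142, so π⊥(m,n) = m -0.4142·n.
[1] lift (2,1): star map gives 1.5858; window check 0.1 ≤ 1.5858 < 1.7 is true → IN Λ
[2] lift (-2,-8): star map gives 1.3137; window check 0.1 ≤ 1.3137 < 1.7 is true → IN Λ
[3] lift (-3,-5): star map gives -0.9289; window check 0.1 ≤ -0.9289 < 1.7 is false → out
[4] lift (7,8): star map gives 3.6863; window check 0.1 ≤ 3.6863 < 1.7 is false → out

1, 2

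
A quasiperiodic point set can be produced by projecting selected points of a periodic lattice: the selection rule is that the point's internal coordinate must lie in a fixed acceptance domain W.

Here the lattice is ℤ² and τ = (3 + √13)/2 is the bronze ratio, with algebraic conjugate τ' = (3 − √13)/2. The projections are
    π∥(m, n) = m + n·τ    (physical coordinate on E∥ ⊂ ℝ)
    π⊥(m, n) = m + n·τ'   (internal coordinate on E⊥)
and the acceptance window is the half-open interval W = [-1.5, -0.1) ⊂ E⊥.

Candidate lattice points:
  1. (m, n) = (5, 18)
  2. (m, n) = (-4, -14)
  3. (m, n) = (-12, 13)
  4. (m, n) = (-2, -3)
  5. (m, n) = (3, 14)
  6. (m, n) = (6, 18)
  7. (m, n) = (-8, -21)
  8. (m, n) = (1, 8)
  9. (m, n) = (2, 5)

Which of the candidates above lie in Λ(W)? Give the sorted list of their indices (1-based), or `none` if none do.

Compute τ' = (3−√13)/2 = -0.3028, so π⊥(m,n) = m -0.3028·n.
[1] lift (5,18): star map gives -0.4500; window check -1.5 ≤ -0.4500 < -0.1 is true → IN Λ
[2] lift (-4,-14): star map gives 0.2389; window check -1.5 ≤ 0.2389 < -0.1 is false → out
[3] lift (-12,13): star map gives -15.9361; window check -1.5 ≤ -15.9361 < -0.1 is false → out
[4] lift (-2,-3): star map gives -1.0917; window check -1.5 ≤ -1.0917 < -0.1 is true → IN Λ
[5] lift (3,14): star map gives -1.2389; window check -1.5 ≤ -1.2389 < -0.1 is true → IN Λ
[6] lift (6,18): star map gives 0.5500; window check -1.5 ≤ 0.5500 < -0.1 is false → out
[7] lift (-8,-21): star map gives -1.6417; window check -1.5 ≤ -1.6417 < -0.1 is false → out
[8] lift (1,8): star map gives -1.4222; window check -1.5 ≤ -1.4222 < -0.1 is true → IN Λ
[9] lift (2,5): star map gives 0.4861; window check -1.5 ≤ 0.4861 < -0.1 is false → out

1, 4, 5, 8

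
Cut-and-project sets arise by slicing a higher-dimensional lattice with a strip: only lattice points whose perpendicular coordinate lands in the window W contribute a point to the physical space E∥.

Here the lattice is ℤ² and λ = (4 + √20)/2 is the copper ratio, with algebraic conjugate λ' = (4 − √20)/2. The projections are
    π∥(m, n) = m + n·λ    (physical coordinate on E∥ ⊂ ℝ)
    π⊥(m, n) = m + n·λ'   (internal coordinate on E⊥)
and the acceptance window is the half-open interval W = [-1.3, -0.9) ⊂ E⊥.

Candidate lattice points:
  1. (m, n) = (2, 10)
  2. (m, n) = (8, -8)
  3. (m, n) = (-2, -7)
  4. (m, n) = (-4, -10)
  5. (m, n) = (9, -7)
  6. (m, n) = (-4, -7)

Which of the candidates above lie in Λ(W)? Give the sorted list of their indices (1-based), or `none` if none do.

none

λ' = (4−√20)/2 ≈ -0.236068.
#1 (2,10): internal coord 2 + (10)·λ' = -0.360680; -0.360680 ∉ [-1.3, -0.9) → out
#2 (8,-8): internal coord 8 + (-8)·λ' = +9.888544; +9.888544 ∉ [-1.3, -0.9) → out
#3 (-2,-7): internal coord -2 + (-7)·λ' = -0.347524; -0.347524 ∉ [-1.3, -0.9) → out
#4 (-4,-10): internal coord -4 + (-10)·λ' = -1.639320; -1.639320 ∉ [-1.3, -0.9) → out
#5 (9,-7): internal coord 9 + (-7)·λ' = +10.652476; +10.652476 ∉ [-1.3, -0.9) → out
#6 (-4,-7): internal coord -4 + (-7)·λ' = -2.347524; -2.347524 ∉ [-1.3, -0.9) → out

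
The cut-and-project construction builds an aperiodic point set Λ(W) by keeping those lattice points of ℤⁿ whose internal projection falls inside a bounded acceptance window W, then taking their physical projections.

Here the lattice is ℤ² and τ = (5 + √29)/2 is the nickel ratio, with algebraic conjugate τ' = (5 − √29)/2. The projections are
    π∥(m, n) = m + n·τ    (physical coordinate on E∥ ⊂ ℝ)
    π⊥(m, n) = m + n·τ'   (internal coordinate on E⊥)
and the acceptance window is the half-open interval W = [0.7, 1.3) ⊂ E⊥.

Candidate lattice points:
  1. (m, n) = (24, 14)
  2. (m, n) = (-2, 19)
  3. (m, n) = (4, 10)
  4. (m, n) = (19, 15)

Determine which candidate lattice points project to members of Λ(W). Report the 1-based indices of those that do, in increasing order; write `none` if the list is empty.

none

Compute τ' = (5−√29)/2 = -0.192582, so π⊥(m,n) = m -0.192582·n.
candidate 1: (m,n)=(24,14) → π∥ = 24+14·τ ≈ 96.696154, π⊥ = 24+14·τ' ≈ 21.303846 ∉ [0.7, 1.3) ⇒ out
candidate 2: (m,n)=(-2,19) → π∥ = -2+19·τ ≈ 96.659066, π⊥ = -2+19·τ' ≈ -5.659066 ∉ [0.7, 1.3) ⇒ out
candidate 3: (m,n)=(4,10) → π∥ = 4+10·τ ≈ 55.925824, π⊥ = 4+10·τ' ≈ 2.074176 ∉ [0.7, 1.3) ⇒ out
candidate 4: (m,n)=(19,15) → π∥ = 19+15·τ ≈ 96.888736, π⊥ = 19+15·τ' ≈ 16.111264 ∉ [0.7, 1.3) ⇒ out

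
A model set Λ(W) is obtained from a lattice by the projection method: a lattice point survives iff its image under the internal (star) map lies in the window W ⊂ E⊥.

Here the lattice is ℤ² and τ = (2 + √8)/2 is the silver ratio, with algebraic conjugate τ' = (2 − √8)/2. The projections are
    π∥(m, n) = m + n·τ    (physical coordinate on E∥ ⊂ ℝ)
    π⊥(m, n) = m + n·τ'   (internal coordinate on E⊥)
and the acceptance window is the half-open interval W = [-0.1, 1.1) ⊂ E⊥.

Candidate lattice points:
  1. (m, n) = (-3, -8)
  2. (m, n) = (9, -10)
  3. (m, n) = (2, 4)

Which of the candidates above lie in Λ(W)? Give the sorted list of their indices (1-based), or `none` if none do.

Compute τ' = (2−√8)/2 = -0.41421, so π⊥(m,n) = m -0.41421·n.
[1] lift (-3,-8): star map gives 0.31371; window check -0.1 ≤ 0.31371 < 1.1 is true → IN Λ
[2] lift (9,-10): star map gives 13.14214; window check -0.1 ≤ 13.14214 < 1.1 is false → out
[3] lift (2,4): star map gives 0.34315; window check -0.1 ≤ 0.34315 < 1.1 is true → IN Λ

1, 3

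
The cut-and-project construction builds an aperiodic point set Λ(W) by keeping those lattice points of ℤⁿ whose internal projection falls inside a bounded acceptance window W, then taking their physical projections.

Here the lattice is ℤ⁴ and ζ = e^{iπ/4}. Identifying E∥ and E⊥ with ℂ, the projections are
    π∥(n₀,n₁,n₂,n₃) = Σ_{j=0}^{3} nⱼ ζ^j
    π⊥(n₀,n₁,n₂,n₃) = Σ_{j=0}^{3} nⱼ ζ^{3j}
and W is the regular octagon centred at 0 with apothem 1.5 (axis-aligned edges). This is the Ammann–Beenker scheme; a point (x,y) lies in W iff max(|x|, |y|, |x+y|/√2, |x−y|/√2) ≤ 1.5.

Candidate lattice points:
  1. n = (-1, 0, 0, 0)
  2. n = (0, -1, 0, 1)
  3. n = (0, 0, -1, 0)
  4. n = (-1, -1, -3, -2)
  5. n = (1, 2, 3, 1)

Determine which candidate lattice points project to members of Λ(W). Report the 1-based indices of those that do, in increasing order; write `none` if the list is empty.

Internal map: ζ^{3j} for j=0..3 gives (1,0), (−√2/2,√2/2), (0,−1), (√2/2,√2/2).
#1 (-1, 0, 0, 0): internal (-1.0000, 0.0000); octagon support 1.0000 vs apothem 1.5 → ∈ W
#2 (0, -1, 0, 1): internal (1.4142, 0.0000); octagon support 1.4142 vs apothem 1.5 → ∈ W
#3 (0, 0, -1, 0): internal (0.0000, 1.0000); octagon support 1.0000 vs apothem 1.5 → ∈ W
#4 (-1, -1, -3, -2): internal (-1.7071, 0.8787); octagon support 1.8284 vs apothem 1.5 → ∉ W
#5 (1, 2, 3, 1): internal (0.2929, -0.8787); octagon support 0.8787 vs apothem 1.5 → ∈ W

1, 2, 3, 5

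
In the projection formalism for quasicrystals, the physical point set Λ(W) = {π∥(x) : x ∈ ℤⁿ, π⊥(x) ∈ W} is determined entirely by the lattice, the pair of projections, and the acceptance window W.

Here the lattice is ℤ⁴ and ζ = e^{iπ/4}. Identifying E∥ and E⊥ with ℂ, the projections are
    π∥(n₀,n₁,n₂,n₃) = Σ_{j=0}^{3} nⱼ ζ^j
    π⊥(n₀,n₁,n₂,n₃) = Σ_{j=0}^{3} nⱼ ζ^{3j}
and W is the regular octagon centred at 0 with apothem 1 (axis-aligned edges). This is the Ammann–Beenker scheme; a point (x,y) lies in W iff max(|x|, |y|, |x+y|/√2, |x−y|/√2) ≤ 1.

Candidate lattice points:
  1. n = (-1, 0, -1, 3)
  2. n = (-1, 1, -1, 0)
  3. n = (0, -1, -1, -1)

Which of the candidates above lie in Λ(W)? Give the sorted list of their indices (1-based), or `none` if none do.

Internal map: ζ^{3j} for j=0..3 gives (1,0), (−√2/2,√2/2), (0,−1), (√2/2,√2/2).
#1 (-1, 0, -1, 3): internal (1.12132, 3.12132); octagon support 3.12132 vs apothem 1 → ∉ W
#2 (-1, 1, -1, 0): internal (-1.70711, 1.70711); octagon support 2.41421 vs apothem 1 → ∉ W
#3 (0, -1, -1, -1): internal (0.00000, -0.41421); octagon support 0.41421 vs apothem 1 → ∈ W

3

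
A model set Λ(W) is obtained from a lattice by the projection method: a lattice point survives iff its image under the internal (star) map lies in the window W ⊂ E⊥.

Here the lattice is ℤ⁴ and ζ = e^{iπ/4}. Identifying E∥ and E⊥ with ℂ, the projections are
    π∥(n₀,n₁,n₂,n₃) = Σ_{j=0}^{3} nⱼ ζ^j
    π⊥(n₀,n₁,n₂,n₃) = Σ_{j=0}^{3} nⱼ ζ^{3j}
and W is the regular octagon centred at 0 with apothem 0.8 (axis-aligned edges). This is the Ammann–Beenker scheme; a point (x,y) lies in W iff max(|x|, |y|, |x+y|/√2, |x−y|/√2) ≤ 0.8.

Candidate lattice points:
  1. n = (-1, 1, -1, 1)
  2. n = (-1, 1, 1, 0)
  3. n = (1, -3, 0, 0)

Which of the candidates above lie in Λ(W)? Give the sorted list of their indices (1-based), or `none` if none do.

none

Internal map: ζ^{3j} for j=0..3 gives (1,0), (−√2/2,√2/2), (0,−1), (√2/2,√2/2).
#1 (-1, 1, -1, 1): internal (-1.000000, 2.414214); octagon support 2.414214 vs apothem 0.8 → ∉ W
#2 (-1, 1, 1, 0): internal (-1.707107, -0.292893); octagon support 1.707107 vs apothem 0.8 → ∉ W
#3 (1, -3, 0, 0): internal (3.121320, -2.121320); octagon support 3.707107 vs apothem 0.8 → ∉ W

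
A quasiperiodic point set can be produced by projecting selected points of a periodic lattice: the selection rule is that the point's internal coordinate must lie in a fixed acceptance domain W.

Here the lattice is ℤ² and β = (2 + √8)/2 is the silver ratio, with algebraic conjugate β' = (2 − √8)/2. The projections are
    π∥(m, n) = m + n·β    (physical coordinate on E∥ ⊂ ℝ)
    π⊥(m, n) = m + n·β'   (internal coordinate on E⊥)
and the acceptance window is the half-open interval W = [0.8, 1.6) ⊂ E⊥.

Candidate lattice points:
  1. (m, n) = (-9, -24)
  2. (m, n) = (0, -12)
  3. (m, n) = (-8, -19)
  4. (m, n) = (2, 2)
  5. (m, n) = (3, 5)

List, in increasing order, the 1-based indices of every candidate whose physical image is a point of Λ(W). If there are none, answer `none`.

1, 4, 5

β' = (2−√8)/2 ≈ -0.4142.
[1] lift (-9,-24): star map gives 0.9411; window check 0.8 ≤ 0.9411 < 1.6 is true → IN Λ
[2] lift (0,-12): star map gives 4.9706; window check 0.8 ≤ 4.9706 < 1.6 is false → out
[3] lift (-8,-19): star map gives -0.1299; window check 0.8 ≤ -0.1299 < 1.6 is false → out
[4] lift (2,2): star map gives 1.1716; window check 0.8 ≤ 1.1716 < 1.6 is true → IN Λ
[5] lift (3,5): star map gives 0.9289; window check 0.8 ≤ 0.9289 < 1.6 is true → IN Λ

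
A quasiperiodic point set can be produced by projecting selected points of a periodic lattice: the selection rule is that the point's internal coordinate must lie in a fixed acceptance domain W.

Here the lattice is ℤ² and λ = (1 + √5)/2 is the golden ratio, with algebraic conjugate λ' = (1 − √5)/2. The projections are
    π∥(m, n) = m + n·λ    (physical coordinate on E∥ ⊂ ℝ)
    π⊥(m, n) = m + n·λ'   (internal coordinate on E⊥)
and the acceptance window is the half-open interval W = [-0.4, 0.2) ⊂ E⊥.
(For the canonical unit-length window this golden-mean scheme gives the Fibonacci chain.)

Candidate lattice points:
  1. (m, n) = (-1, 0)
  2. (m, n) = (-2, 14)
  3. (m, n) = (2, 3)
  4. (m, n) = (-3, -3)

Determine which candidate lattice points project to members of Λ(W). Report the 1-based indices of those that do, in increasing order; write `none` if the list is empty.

Compute λ' = (1−√5)/2 = -0.6180, so π⊥(m,n) = m -0.6180·n.
#1 (-1,0): internal coord -1 + (0)·λ' = -1.0000; -1.0000 ∉ [-0.4, 0.2) → out
#2 (-2,14): internal coord -2 + (14)·λ' = -10.6525; -10.6525 ∉ [-0.4, 0.2) → out
#3 (2,3): internal coord 2 + (3)·λ' = +0.1459; +0.1459 ∈ [-0.4, 0.2) → IN Λ
#4 (-3,-3): internal coord -3 + (-3)·λ' = -1.1459; -1.1459 ∉ [-0.4, 0.2) → out

3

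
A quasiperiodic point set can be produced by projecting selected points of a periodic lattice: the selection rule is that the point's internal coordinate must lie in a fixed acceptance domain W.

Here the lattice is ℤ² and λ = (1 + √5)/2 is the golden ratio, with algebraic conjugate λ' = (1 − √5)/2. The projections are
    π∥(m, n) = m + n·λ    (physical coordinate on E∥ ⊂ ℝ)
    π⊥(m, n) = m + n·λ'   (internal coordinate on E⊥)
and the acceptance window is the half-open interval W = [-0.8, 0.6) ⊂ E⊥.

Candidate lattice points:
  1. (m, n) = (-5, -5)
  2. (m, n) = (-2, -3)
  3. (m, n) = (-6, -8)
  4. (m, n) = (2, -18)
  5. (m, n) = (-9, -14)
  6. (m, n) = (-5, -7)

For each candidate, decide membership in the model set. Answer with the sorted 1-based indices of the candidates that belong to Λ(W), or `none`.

2, 5, 6

Numerically λ ≈ 1.618034 and λ' = −1/λ ≈ -0.618034.
candidate 1: (m,n)=(-5,-5) → π∥ = -5-5·λ ≈ -13.090170, π⊥ = -5-5·λ' ≈ -1.909830 ∉ [-0.8, 0.6) ⇒ out
candidate 2: (m,n)=(-2,-3) → π∥ = -2-3·λ ≈ -6.854102, π⊥ = -2-3·λ' ≈ -0.145898 ∈ [-0.8, 0.6) ⇒ IN Λ
candidate 3: (m,n)=(-6,-8) → π∥ = -6-8·λ ≈ -18.944272, π⊥ = -6-8·λ' ≈ -1.055728 ∉ [-0.8, 0.6) ⇒ out
candidate 4: (m,n)=(2,-18) → π∥ = 2-18·λ ≈ -27.124612, π⊥ = 2-18·λ' ≈ 13.124612 ∉ [-0.8, 0.6) ⇒ out
candidate 5: (m,n)=(-9,-14) → π∥ = -9-14·λ ≈ -31.652476, π⊥ = -9-14·λ' ≈ -0.347524 ∈ [-0.8, 0.6) ⇒ IN Λ
candidate 6: (m,n)=(-5,-7) → π∥ = -5-7·λ ≈ -16.326238, π⊥ = -5-7·λ' ≈ -0.673762 ∈ [-0.8, 0.6) ⇒ IN Λ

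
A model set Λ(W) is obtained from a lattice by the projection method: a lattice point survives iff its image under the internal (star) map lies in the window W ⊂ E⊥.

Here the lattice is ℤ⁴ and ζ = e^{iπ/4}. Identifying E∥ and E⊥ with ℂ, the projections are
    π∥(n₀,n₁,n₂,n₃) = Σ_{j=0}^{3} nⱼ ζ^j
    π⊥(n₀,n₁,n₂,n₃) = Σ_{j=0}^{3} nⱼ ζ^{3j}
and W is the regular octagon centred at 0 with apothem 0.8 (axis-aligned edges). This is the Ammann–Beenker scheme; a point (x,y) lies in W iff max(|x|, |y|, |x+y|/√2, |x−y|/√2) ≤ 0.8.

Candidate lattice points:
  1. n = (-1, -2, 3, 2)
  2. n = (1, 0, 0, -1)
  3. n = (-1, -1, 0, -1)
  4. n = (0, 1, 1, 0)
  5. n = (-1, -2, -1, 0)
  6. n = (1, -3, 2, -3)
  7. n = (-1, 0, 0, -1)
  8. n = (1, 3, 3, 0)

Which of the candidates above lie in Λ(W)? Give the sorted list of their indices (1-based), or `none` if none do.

With ζ = e^{iπ/4} the internal vectors are ζ^0,ζ^3,ζ^6,ζ^9.
#1 (-1, -2, 3, 2): internal (1.828427, -3.000000); octagon support 3.414214 vs apothem 0.8 → ∉ W
#2 (1, 0, 0, -1): internal (0.292893, -0.707107); octagon support 0.707107 vs apothem 0.8 → ∈ W
#3 (-1, -1, 0, -1): internal (-1.000000, -1.414214); octagon support 1.707107 vs apothem 0.8 → ∉ W
#4 (0, 1, 1, 0): internal (-0.707107, -0.292893); octagon support 0.707107 vs apothem 0.8 → ∈ W
#5 (-1, -2, -1, 0): internal (0.414214, -0.414214); octagon support 0.585786 vs apothem 0.8 → ∈ W
#6 (1, -3, 2, -3): internal (1.000000, -6.242641); octagon support 6.242641 vs apothem 0.8 → ∉ W
#7 (-1, 0, 0, -1): internal (-1.707107, -0.707107); octagon support 1.707107 vs apothem 0.8 → ∉ W
#8 (1, 3, 3, 0): internal (-1.121320, -0.878680); octagon support 1.414214 vs apothem 0.8 → ∉ W

2, 4, 5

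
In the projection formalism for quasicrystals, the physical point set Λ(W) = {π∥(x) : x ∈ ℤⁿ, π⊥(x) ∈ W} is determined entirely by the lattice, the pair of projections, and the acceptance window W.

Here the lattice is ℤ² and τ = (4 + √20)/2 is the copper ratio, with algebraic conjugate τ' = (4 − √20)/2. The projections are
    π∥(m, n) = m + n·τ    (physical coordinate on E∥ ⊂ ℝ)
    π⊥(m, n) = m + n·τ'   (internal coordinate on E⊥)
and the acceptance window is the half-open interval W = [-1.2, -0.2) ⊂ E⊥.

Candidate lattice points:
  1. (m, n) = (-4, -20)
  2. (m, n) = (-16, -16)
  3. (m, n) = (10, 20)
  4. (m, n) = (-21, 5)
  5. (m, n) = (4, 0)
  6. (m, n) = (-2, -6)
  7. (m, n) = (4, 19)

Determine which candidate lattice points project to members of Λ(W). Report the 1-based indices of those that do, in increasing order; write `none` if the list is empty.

Compute τ' = (4−√20)/2 = -0.23607, so π⊥(m,n) = m -0.23607·n.
#1 (-4,-20): internal coord -4 + (-20)·τ' = +0.72136; +0.72136 ∉ [-1.2, -0.2) → out
#2 (-16,-16): internal coord -16 + (-16)·τ' = -12.22291; -12.22291 ∉ [-1.2, -0.2) → out
#3 (10,20): internal coord 10 + (20)·τ' = +5.27864; +5.27864 ∉ [-1.2, -0.2) → out
#4 (-21,5): internal coord -21 + (5)·τ' = -22.18034; -22.18034 ∉ [-1.2, -0.2) → out
#5 (4,0): internal coord 4 + (0)·τ' = +4.00000; +4.00000 ∉ [-1.2, -0.2) → out
#6 (-2,-6): internal coord -2 + (-6)·τ' = -0.58359; -0.58359 ∈ [-1.2, -0.2) → IN Λ
#7 (4,19): internal coord 4 + (19)·τ' = -0.48529; -0.48529 ∈ [-1.2, -0.2) → IN Λ

6, 7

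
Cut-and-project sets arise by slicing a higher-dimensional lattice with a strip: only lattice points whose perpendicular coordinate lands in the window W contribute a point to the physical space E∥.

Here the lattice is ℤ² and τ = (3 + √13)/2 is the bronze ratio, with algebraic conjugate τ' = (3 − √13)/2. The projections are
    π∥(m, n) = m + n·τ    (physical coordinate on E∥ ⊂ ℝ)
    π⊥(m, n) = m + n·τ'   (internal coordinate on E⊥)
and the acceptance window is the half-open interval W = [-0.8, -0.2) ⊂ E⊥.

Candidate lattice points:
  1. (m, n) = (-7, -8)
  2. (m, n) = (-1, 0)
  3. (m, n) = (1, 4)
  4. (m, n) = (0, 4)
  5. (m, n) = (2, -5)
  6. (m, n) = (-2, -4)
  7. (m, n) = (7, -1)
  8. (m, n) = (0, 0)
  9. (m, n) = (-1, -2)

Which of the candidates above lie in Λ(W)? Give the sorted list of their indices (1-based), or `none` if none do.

3, 6, 9

Numerically τ ≈ 3.30278 and τ' = −1/τ ≈ -0.30278.
[1] lift (-7,-8): star map gives -4.57779; window check -0.8 ≤ -4.57779 < -0.2 is false → out
[2] lift (-1,0): star map gives -1.00000; window check -0.8 ≤ -1.00000 < -0.2 is false → out
[3] lift (1,4): star map gives -0.21110; window check -0.8 ≤ -0.21110 < -0.2 is true → IN Λ
[4] lift (0,4): star map gives -1.21110; window check -0.8 ≤ -1.21110 < -0.2 is false → out
[5] lift (2,-5): star map gives 3.51388; window check -0.8 ≤ 3.51388 < -0.2 is false → out
[6] lift (-2,-4): star map gives -0.78890; window check -0.8 ≤ -0.78890 < -0.2 is true → IN Λ
[7] lift (7,-1): star map gives 7.30278; window check -0.8 ≤ 7.30278 < -0.2 is false → out
[8] lift (0,0): star map gives 0.00000; window check -0.8 ≤ 0.00000 < -0.2 is false → out
[9] lift (-1,-2): star map gives -0.39445; window check -0.8 ≤ -0.39445 < -0.2 is true → IN Λ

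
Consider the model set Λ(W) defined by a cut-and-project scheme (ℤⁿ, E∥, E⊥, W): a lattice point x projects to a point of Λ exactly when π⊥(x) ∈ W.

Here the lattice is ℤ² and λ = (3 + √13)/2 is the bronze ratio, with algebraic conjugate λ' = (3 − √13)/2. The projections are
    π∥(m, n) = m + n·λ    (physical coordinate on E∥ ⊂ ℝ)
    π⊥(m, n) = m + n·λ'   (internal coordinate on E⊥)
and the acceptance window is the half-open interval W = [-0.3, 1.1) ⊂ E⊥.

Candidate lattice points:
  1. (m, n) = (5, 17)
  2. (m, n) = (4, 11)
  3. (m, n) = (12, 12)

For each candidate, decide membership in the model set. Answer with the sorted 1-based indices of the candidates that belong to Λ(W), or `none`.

1, 2

λ' = (3−√13)/2 ≈ -0.30278.
candidate 1: (m,n)=(5,17) → π∥ = 5+17·λ ≈ 61.14719, π⊥ = 5+17·λ' ≈ -0.14719 ∈ [-0.3, 1.1) ⇒ IN Λ
candidate 2: (m,n)=(4,11) → π∥ = 4+11·λ ≈ 40.33053, π⊥ = 4+11·λ' ≈ 0.66947 ∈ [-0.3, 1.1) ⇒ IN Λ
candidate 3: (m,n)=(12,12) → π∥ = 12+12·λ ≈ 51.63331, π⊥ = 12+12·λ' ≈ 8.36669 ∉ [-0.3, 1.1) ⇒ out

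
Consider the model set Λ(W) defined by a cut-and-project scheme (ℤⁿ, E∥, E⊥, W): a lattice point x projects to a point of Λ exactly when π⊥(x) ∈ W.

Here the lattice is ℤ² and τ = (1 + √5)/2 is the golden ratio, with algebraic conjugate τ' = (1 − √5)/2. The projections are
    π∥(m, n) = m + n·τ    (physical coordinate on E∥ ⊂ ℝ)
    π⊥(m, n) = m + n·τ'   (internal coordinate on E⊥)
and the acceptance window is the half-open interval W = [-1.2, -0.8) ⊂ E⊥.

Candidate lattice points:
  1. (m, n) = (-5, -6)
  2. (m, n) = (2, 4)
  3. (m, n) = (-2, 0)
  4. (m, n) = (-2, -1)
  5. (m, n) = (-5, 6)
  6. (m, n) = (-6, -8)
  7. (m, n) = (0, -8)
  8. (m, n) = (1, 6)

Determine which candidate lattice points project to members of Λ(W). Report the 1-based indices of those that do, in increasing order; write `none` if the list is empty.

6

Compute τ' = (1−√5)/2 = -0.618034, so π⊥(m,n) = m -0.618034·n.
[1] lift (-5,-6): star map gives -1.291796; window check -1.2 ≤ -1.291796 < -0.8 is false → out
[2] lift (2,4): star map gives -0.472136; window check -1.2 ≤ -0.472136 < -0.8 is false → out
[3] lift (-2,0): star map gives -2.000000; window check -1.2 ≤ -2.000000 < -0.8 is false → out
[4] lift (-2,-1): star map gives -1.381966; window check -1.2 ≤ -1.381966 < -0.8 is false → out
[5] lift (-5,6): star map gives -8.708204; window check -1.2 ≤ -8.708204 < -0.8 is false → out
[6] lift (-6,-8): star map gives -1.055728; window check -1.2 ≤ -1.055728 < -0.8 is true → IN Λ
[7] lift (0,-8): star map gives 4.944272; window check -1.2 ≤ 4.944272 < -0.8 is false → out
[8] lift (1,6): star map gives -2.708204; window check -1.2 ≤ -2.708204 < -0.8 is false → out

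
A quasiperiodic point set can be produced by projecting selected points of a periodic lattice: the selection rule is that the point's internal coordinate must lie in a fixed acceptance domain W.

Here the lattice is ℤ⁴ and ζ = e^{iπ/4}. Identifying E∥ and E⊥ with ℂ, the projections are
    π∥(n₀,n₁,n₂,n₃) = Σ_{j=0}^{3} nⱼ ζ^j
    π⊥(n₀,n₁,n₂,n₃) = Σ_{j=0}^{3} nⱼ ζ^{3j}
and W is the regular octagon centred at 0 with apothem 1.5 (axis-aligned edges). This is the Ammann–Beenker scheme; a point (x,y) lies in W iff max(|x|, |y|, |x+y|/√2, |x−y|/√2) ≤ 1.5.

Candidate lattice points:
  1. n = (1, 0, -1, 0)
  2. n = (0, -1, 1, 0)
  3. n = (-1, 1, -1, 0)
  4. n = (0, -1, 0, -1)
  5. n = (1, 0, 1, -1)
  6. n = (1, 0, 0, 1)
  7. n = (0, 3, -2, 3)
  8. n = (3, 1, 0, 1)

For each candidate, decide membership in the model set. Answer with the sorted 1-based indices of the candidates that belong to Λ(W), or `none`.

Internal map: ζ^{3j} for j=0..3 gives (1,0), (−√2/2,√2/2), (0,−1), (√2/2,√2/2).
candidate 1: n = (1, 0, -1, 0) → π⊥ ≈ (+1.00000, +1.00000); max(|x|,|y|,|x±y|/√2) = 1.41421 ≤ 1.5 ⇒ ∈ W
candidate 2: n = (0, -1, 1, 0) → π⊥ ≈ (+0.70711, -1.70711); max(|x|,|y|,|x±y|/√2) = 1.70711 > 1.5 ⇒ ∉ W
candidate 3: n = (-1, 1, -1, 0) → π⊥ ≈ (-1.70711, +1.70711); max(|x|,|y|,|x±y|/√2) = 2.41421 > 1.5 ⇒ ∉ W
candidate 4: n = (0, -1, 0, -1) → π⊥ ≈ (+0.00000, -1.41421); max(|x|,|y|,|x±y|/√2) = 1.41421 ≤ 1.5 ⇒ ∈ W
candidate 5: n = (1, 0, 1, -1) → π⊥ ≈ (+0.29289, -1.70711); max(|x|,|y|,|x±y|/√2) = 1.70711 > 1.5 ⇒ ∉ W
candidate 6: n = (1, 0, 0, 1) → π⊥ ≈ (+1.70711, +0.70711); max(|x|,|y|,|x±y|/√2) = 1.70711 > 1.5 ⇒ ∉ W
candidate 7: n = (0, 3, -2, 3) → π⊥ ≈ (+0.00000, +6.24264); max(|x|,|y|,|x±y|/√2) = 6.24264 > 1.5 ⇒ ∉ W
candidate 8: n = (3, 1, 0, 1) → π⊥ ≈ (+3.00000, +1.41421); max(|x|,|y|,|x±y|/√2) = 3.12132 > 1.5 ⇒ ∉ W

1, 4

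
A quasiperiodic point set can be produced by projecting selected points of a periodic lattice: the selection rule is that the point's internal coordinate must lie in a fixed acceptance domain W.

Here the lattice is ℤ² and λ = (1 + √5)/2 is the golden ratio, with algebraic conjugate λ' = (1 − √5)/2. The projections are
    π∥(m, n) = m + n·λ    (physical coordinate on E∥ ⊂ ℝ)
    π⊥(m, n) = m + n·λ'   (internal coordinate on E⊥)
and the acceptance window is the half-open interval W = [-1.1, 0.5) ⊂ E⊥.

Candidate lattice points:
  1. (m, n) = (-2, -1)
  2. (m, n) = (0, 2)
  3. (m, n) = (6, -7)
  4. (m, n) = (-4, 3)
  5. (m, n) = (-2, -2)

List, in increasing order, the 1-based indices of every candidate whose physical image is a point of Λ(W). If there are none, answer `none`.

5

Compute λ' = (1−√5)/2 = -0.61803, so π⊥(m,n) = m -0.61803·n.
candidate 1: (m,n)=(-2,-1) → π∥ = -2-1·λ ≈ -3.61803, π⊥ = -2-1·λ' ≈ -1.38197 ∉ [-1.1, 0.5) ⇒ out
candidate 2: (m,n)=(0,2) → π∥ = 0+2·λ ≈ 3.23607, π⊥ = 0+2·λ' ≈ -1.23607 ∉ [-1.1, 0.5) ⇒ out
candidate 3: (m,n)=(6,-7) → π∥ = 6-7·λ ≈ -5.32624, π⊥ = 6-7·λ' ≈ 10.32624 ∉ [-1.1, 0.5) ⇒ out
candidate 4: (m,n)=(-4,3) → π∥ = -4+3·λ ≈ 0.85410, π⊥ = -4+3·λ' ≈ -5.85410 ∉ [-1.1, 0.5) ⇒ out
candidate 5: (m,n)=(-2,-2) → π∥ = -2-2·λ ≈ -5.23607, π⊥ = -2-2·λ' ≈ -0.76393 ∈ [-1.1, 0.5) ⇒ IN Λ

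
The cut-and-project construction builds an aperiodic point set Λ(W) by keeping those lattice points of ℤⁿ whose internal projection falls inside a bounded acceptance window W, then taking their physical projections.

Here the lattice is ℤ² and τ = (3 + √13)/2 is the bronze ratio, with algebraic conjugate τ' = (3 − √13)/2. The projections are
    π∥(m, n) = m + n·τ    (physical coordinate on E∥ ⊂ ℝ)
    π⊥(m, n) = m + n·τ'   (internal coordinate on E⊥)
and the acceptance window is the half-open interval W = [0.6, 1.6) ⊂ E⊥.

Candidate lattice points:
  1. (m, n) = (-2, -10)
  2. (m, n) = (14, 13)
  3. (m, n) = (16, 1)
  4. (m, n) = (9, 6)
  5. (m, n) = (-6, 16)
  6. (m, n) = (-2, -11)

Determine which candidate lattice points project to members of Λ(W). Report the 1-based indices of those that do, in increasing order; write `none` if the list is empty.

Compute τ' = (3−√13)/2 = -0.30278, so π⊥(m,n) = m -0.30278·n.
candidate 1: (m,n)=(-2,-10) → π∥ = -2-10·τ ≈ -35.02776, π⊥ = -2-10·τ' ≈ 1.02776 ∈ [0.6, 1.6) ⇒ IN Λ
candidate 2: (m,n)=(14,13) → π∥ = 14+13·τ ≈ 56.93608, π⊥ = 14+13·τ' ≈ 10.06392 ∉ [0.6, 1.6) ⇒ out
candidate 3: (m,n)=(16,1) → π∥ = 16+1·τ ≈ 19.30278, π⊥ = 16+1·τ' ≈ 15.69722 ∉ [0.6, 1.6) ⇒ out
candidate 4: (m,n)=(9,6) → π∥ = 9+6·τ ≈ 28.81665, π⊥ = 9+6·τ' ≈ 7.18335 ∉ [0.6, 1.6) ⇒ out
candidate 5: (m,n)=(-6,16) → π∥ = -6+16·τ ≈ 46.84441, π⊥ = -6+16·τ' ≈ -10.84441 ∉ [0.6, 1.6) ⇒ out
candidate 6: (m,n)=(-2,-11) → π∥ = -2-11·τ ≈ -38.33053, π⊥ = -2-11·τ' ≈ 1.33053 ∈ [0.6, 1.6) ⇒ IN Λ

1, 6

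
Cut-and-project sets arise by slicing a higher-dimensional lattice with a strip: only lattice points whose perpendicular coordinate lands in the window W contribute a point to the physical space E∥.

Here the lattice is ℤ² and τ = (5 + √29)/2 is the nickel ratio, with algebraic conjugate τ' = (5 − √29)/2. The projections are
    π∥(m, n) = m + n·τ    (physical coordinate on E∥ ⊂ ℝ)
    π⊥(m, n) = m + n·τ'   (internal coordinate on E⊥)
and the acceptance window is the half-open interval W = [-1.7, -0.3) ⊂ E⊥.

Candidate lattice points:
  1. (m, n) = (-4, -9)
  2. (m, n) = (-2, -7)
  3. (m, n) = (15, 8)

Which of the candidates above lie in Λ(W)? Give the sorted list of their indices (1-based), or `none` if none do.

2

τ' = (5−√29)/2 ≈ -0.1926.
[1] lift (-4,-9): star map gives -2.2668; window check -1.7 ≤ -2.2668 < -0.3 is false → out
[2] lift (-2,-7): star map gives -0.6519; window check -1.7 ≤ -0.6519 < -0.3 is true → IN Λ
[3] lift (15,8): star map gives 13.4593; window check -1.7 ≤ 13.4593 < -0.3 is false → out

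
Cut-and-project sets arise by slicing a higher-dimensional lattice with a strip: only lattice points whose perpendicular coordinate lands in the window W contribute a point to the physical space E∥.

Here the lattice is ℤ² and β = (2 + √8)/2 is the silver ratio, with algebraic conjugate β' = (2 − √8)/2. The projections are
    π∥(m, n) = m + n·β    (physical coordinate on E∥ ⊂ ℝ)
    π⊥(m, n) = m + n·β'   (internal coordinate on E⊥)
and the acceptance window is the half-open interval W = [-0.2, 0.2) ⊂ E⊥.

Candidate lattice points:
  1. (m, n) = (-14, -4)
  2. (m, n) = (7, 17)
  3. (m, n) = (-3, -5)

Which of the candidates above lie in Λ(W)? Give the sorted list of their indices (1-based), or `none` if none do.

2

Compute β' = (2−√8)/2 = -0.41421, so π⊥(m,n) = m -0.41421·n.
[1] lift (-14,-4): star map gives -12.34315; window check -0.2 ≤ -12.34315 < 0.2 is false → out
[2] lift (7,17): star map gives -0.04163; window check -0.2 ≤ -0.04163 < 0.2 is true → IN Λ
[3] lift (-3,-5): star map gives -0.92893; window check -0.2 ≤ -0.92893 < 0.2 is false → out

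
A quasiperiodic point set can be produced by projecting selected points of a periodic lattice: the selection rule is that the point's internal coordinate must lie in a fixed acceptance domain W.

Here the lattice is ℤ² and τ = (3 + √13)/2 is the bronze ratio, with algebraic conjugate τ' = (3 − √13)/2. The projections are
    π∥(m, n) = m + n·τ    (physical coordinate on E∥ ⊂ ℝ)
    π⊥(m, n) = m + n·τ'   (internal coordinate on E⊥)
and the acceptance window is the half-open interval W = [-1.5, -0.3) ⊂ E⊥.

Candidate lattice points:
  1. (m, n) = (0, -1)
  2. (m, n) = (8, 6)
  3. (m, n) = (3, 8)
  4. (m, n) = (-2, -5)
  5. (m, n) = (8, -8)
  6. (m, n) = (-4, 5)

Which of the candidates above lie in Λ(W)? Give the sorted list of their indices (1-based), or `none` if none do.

Compute τ' = (3−√13)/2 = -0.3028, so π⊥(m,n) = m -0.3028·n.
candidate 1: (m,n)=(0,-1) → π∥ = 0-1·τ ≈ -3.3028, π⊥ = 0-1·τ' ≈ 0.3028 ∉ [-1.5, -0.3) ⇒ out
candidate 2: (m,n)=(8,6) → π∥ = 8+6·τ ≈ 27.8167, π⊥ = 8+6·τ' ≈ 6.1833 ∉ [-1.5, -0.3) ⇒ out
candidate 3: (m,n)=(3,8) → π∥ = 3+8·τ ≈ 29.4222, π⊥ = 3+8·τ' ≈ 0.5778 ∉ [-1.5, -0.3) ⇒ out
candidate 4: (m,n)=(-2,-5) → π∥ = -2-5·τ ≈ -18.5139, π⊥ = -2-5·τ' ≈ -0.4861 ∈ [-1.5, -0.3) ⇒ IN Λ
candidate 5: (m,n)=(8,-8) → π∥ = 8-8·τ ≈ -18.4222, π⊥ = 8-8·τ' ≈ 10.4222 ∉ [-1.5, -0.3) ⇒ out
candidate 6: (m,n)=(-4,5) → π∥ = -4+5·τ ≈ 12.5139, π⊥ = -4+5·τ' ≈ -5.5139 ∉ [-1.5, -0.3) ⇒ out

4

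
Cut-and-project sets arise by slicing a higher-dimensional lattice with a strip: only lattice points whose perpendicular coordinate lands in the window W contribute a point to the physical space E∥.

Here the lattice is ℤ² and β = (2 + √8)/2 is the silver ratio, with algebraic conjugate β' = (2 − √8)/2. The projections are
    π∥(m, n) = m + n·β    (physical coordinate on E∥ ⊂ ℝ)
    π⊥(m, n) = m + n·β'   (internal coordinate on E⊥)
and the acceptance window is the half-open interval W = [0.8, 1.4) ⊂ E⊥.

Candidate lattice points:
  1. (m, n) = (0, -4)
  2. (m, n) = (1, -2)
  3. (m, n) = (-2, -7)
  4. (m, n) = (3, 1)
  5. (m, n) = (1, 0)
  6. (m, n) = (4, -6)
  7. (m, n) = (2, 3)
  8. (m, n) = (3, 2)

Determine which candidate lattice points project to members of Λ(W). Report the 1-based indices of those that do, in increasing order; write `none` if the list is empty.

Numerically β ≈ 2.414214 and β' = −1/β ≈ -0.414214.
candidate 1: (m,n)=(0,-4) → π∥ = 0-4·β ≈ -9.656854, π⊥ = 0-4·β' ≈ 1.656854 ∉ [0.8, 1.4) ⇒ out
candidate 2: (m,n)=(1,-2) → π∥ = 1-2·β ≈ -3.828427, π⊥ = 1-2·β' ≈ 1.828427 ∉ [0.8, 1.4) ⇒ out
candidate 3: (m,n)=(-2,-7) → π∥ = -2-7·β ≈ -18.899495, π⊥ = -2-7·β' ≈ 0.899495 ∈ [0.8, 1.4) ⇒ IN Λ
candidate 4: (m,n)=(3,1) → π∥ = 3+1·β ≈ 5.414214, π⊥ = 3+1·β' ≈ 2.585786 ∉ [0.8, 1.4) ⇒ out
candidate 5: (m,n)=(1,0) → π∥ = 1+0·β ≈ 1.000000, π⊥ = 1+0·β' ≈ 1.000000 ∈ [0.8, 1.4) ⇒ IN Λ
candidate 6: (m,n)=(4,-6) → π∥ = 4-6·β ≈ -10.485281, π⊥ = 4-6·β' ≈ 6.485281 ∉ [0.8, 1.4) ⇒ out
candidate 7: (m,n)=(2,3) → π∥ = 2+3·β ≈ 9.242641, π⊥ = 2+3·β' ≈ 0.757359 ∉ [0.8, 1.4) ⇒ out
candidate 8: (m,n)=(3,2) → π∥ = 3+2·β ≈ 7.828427, π⊥ = 3+2·β' ≈ 2.171573 ∉ [0.8, 1.4) ⇒ out

3, 5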